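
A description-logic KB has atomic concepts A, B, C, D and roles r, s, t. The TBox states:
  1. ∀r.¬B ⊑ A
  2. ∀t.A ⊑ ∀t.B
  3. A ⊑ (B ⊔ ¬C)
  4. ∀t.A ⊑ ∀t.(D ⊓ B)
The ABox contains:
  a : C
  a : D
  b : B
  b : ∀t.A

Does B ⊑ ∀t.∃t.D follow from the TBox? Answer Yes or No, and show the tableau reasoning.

1. B ⊑ ∀t.∃t.D  ⇔  (B ⊓ ∃t.∀t.¬D) unsat w.r.t. T
   open: L(x₀) ⊇ {B, ¬A, ∃r.B, ∃t.¬A, ∃t.∀t.¬D} (+ ∃-successors)
2. Hence B ⊑ ∀t.∃t.D: not entailed.

No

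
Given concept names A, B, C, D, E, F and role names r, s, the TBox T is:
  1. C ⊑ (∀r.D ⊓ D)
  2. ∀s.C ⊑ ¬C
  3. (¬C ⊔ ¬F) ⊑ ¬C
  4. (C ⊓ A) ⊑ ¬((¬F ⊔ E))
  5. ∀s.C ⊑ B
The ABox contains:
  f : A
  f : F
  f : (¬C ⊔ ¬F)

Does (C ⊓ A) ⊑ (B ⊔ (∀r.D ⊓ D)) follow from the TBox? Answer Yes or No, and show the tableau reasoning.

Yes

1. (C ⊓ A) ⊑ (B ⊔ (∀r.D ⊓ D))  ⇔  ((C ⊓ A) ⊓ (¬B ⊓ (∃r.¬D ⊔ ¬D))) unsat w.r.t. T
   all branches close; clash {C, ¬C} at x₀
2. Hence (C ⊓ A) ⊑ (B ⊔ (∀r.D ⊓ D)): entailed.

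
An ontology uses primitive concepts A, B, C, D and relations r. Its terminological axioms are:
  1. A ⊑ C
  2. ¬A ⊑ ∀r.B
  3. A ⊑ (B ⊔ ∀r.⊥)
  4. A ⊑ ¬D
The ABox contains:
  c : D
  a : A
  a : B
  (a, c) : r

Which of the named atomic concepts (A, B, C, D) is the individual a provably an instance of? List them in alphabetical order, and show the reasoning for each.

1. a : A?  L(a) = {A, B} ∪ {¬A}
   clash {A, ¬A} at a — a ∈ A
2. a : B?  L(a) = {A, B} ∪ {¬B}
   clash {B, ¬B} at a — a ∈ B
3. a : C?  L(a) = {A, B} ∪ {¬C}
   clash {C, ¬C} at a — a ∈ C
4. a : D?  L(a) = {A, B} ∪ {¬D}
   apply at a: A⊑C; A⊑(B ⊔ ∀r.⊥)
   open: L(a) ⊇ {A, B, C, ¬D} — a ∉ D possible
5. Entailed for a: {A, B, C}

{A, B, C}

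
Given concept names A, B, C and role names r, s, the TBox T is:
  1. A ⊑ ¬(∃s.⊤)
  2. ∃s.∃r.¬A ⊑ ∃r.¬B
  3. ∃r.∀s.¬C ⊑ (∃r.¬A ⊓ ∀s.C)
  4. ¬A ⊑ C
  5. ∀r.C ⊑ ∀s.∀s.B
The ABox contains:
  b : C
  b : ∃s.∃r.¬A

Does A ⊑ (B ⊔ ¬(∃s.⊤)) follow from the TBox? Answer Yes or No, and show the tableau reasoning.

1. A ⊑ (B ⊔ ¬(∃s.⊤))  ⇔  (A ⊓ (¬B ⊓ ∃s.⊤)) unsat w.r.t. T
   all branches close; clash ⊥ at an ∃-successor
2. Hence A ⊑ (B ⊔ ¬(∃s.⊤)): entailed.

Yes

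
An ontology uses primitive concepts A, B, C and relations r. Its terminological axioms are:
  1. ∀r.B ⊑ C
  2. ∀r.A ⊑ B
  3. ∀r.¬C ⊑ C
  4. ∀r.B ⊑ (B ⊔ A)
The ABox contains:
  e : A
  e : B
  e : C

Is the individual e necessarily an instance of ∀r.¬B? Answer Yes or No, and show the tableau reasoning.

1. e : ∀r.¬B?  L(e) = {A, B, C} ∪ {∃r.B}
   open: L(e) ⊇ {A, B, C, ∃r.B, ∃r.¬B} (+ ∃-successors) — e ∉ ∀r.¬B possible
2. Hence e : ∀r.¬B: not entailed.

No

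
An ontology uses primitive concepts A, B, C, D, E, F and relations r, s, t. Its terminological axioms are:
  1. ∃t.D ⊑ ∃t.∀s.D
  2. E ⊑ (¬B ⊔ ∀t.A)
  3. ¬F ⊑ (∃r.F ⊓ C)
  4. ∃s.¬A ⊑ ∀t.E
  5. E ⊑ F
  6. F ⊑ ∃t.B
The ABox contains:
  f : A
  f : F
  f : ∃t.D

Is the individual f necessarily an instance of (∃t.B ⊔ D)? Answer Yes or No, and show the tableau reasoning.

1. f : (∃t.B ⊔ D)?  L(f) = {A, F, ∃t.D} ∪ {(∀t.¬B ⊓ ¬D)}
   clash {B, ¬B} at an ∃-successor — f ∈ (∃t.B ⊔ D)
2. Hence f : (∃t.B ⊔ D): entailed.

Yes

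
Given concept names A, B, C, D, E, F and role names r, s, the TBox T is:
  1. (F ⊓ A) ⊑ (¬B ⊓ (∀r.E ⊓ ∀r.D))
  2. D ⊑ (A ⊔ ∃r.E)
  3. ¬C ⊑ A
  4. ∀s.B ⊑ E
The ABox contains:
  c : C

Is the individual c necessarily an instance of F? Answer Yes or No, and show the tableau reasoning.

1. c : F?  L(c) = {C} ∪ {¬F}
   open: L(c) ⊇ {C, ¬D, ¬F, ∃s.¬B} (+ ∃-successors) — c ∉ F possible
2. Hence c : F: not entailed.

No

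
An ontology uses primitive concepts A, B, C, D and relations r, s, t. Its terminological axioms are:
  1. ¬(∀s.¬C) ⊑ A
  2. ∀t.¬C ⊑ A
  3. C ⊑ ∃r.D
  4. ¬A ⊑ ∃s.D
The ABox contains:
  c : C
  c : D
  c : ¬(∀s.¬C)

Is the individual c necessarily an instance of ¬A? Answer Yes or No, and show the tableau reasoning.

No

1. c : ¬A?  L(c) = {C, D, ¬(∀s.¬C)} ∪ {A}
   apply at c: C⊑∃r.D
   open: L(c) ⊇ {A, C, D, ∃r.D, ∃s.C} (+ ∃-successors) — c ∉ ¬A possible
2. Hence c : ¬A: not entailed.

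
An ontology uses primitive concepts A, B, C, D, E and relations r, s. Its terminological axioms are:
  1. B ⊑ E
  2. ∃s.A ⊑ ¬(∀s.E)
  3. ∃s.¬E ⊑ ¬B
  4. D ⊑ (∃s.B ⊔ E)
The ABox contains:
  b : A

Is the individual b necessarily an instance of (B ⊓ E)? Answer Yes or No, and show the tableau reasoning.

No

1. b : (B ⊓ E)?  L(b) = {A} ∪ {(¬B ⊔ ¬E)}
   open: L(b) ⊇ {A, ¬B, ¬D, ∀s.¬A} — b ∉ (B ⊓ E) possible
2. Hence b : (B ⊓ E): not entailed.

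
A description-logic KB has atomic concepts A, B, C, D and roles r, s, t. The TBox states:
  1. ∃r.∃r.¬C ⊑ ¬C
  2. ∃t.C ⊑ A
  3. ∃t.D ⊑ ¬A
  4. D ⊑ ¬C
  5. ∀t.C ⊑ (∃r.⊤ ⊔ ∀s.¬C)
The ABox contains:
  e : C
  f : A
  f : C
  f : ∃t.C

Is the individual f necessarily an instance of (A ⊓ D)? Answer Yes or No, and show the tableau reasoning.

No

1. f : (A ⊓ D)?  L(f) = {A, C, ∃t.C} ∪ {(¬A ⊔ ¬D)}
   open: L(f) ⊇ {A, C, ¬D, ∀r.∀r.C, ∀t.¬D, …} (+ ∃-successors) — f ∉ (A ⊓ D) possible
2. Hence f : (A ⊓ D): not entailed.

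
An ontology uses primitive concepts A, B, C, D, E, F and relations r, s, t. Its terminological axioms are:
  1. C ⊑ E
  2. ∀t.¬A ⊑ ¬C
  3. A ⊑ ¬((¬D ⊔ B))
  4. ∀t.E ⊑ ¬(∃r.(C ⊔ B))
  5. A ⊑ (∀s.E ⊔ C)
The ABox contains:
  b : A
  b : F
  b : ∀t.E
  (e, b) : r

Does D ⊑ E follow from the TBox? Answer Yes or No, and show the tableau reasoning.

No

1. D ⊑ E  ⇔  (D ⊓ ¬E) unsat w.r.t. T
   open: L(x₀) ⊇ {D, ¬A, ¬C, ¬E, ∃t.¬E} (+ ∃-successors)
2. Hence D ⊑ E: not entailed.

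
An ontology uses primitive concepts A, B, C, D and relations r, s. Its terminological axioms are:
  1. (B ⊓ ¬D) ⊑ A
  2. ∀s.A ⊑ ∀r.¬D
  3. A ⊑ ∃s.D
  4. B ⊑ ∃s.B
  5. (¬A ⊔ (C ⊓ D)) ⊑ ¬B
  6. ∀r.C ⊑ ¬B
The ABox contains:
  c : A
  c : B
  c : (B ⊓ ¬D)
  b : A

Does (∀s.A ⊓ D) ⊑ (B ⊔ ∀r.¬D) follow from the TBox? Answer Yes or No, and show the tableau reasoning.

1. (∀s.A ⊓ D) ⊑ (B ⊔ ∀r.¬D)  ⇔  ((∀s.A ⊓ D) ⊓ (¬B ⊓ ∃r.D)) unsat w.r.t. T
   all branches close; clash {D, ¬D} at an ∃-successor
2. Hence (∀s.A ⊓ D) ⊑ (B ⊔ ∀r.¬D): entailed.

Yes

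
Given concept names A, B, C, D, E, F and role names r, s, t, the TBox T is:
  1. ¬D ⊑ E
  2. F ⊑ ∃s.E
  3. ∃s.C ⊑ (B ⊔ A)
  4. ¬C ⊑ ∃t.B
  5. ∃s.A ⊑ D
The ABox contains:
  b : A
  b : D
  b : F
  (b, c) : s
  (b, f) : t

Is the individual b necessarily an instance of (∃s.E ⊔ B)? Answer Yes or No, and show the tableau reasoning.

Yes

1. b : (∃s.E ⊔ B)?  L(b) = {A, D, F} ∪ {(∀s.¬E ⊓ ¬B)}
   clash {E, ¬E} at an ∃-successor — b ∈ (∃s.E ⊔ B)
2. Hence b : (∃s.E ⊔ B): entailed.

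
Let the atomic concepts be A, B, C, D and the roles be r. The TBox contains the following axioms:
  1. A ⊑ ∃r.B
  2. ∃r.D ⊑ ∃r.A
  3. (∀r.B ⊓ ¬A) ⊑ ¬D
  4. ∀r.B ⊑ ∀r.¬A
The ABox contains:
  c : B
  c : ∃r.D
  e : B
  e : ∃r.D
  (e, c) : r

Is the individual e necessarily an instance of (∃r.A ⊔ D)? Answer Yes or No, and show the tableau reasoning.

1. e : (∃r.A ⊔ D)?  L(e) = {B, ∃r.D} ∪ {(∀r.¬A ⊓ ¬D)}
   clash {A, ¬A} at an ∃-successor — e ∈ (∃r.A ⊔ D)
2. Hence e : (∃r.A ⊔ D): entailed.

Yes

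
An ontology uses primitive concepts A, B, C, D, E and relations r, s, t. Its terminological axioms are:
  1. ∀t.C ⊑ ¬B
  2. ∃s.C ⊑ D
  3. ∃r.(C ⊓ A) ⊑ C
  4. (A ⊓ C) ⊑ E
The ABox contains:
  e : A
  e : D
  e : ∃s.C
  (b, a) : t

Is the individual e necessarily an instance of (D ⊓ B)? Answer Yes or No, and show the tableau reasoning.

No

1. e : (D ⊓ B)?  L(e) = {A, D, ∃s.C} ∪ {(¬D ⊔ ¬B)}
   open: L(e) ⊇ {A, D, ¬B, ¬C, ∀r.(¬C ⊔ ¬A), …} (+ ∃-successors) — e ∉ (D ⊓ B) possible
2. Hence e : (D ⊓ B): not entailed.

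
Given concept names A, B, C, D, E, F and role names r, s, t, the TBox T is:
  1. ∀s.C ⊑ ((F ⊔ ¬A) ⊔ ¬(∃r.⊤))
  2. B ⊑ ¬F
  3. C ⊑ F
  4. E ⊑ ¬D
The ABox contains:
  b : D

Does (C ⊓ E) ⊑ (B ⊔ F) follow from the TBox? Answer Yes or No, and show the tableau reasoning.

Yes

1. (C ⊓ E) ⊑ (B ⊔ F)  ⇔  ((C ⊓ E) ⊓ (¬B ⊓ ¬F)) unsat w.r.t. T
   all branches close; clash {F, ¬F} at x₀
2. Hence (C ⊓ E) ⊑ (B ⊔ F): entailed.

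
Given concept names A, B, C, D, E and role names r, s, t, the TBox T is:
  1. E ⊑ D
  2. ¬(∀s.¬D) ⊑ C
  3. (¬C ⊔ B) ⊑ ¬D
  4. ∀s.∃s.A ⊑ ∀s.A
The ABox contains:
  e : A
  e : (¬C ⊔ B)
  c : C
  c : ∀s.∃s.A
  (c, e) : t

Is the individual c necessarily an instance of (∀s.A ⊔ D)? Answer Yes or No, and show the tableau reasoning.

1. c : (∀s.A ⊔ D)?  L(c) = {C, ∀s.∃s.A} ∪ {(∃s.¬A ⊓ ¬D)}
   clash {D, ¬D} at c — c ∈ (∀s.A ⊔ D)
2. Hence c : (∀s.A ⊔ D): entailed.

Yes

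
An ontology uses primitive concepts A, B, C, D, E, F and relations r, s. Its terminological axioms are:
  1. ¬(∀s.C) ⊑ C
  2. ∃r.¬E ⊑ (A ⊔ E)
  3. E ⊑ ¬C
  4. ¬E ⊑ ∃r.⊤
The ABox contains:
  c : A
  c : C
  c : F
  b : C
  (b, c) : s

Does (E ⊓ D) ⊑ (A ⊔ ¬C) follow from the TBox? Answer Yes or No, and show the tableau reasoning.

Yes

1. (E ⊓ D) ⊑ (A ⊔ ¬C)  ⇔  ((E ⊓ D) ⊓ (¬A ⊓ C)) unsat w.r.t. T
   all branches close; clash {C, ¬C} at x₀
2. Hence (E ⊓ D) ⊑ (A ⊔ ¬C): entailed.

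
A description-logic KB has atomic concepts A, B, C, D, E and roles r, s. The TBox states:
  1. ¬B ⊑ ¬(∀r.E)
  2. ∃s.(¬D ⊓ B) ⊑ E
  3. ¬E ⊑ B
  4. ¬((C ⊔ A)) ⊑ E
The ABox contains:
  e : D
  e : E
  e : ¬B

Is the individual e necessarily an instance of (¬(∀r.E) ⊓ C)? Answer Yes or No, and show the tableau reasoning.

1. e : (¬(∀r.E) ⊓ C)?  L(e) = {D, E, ¬B} ∪ {(∀r.E ⊔ ¬C)}
   apply at e: ¬B⊑¬(∀r.E)
   open: L(e) ⊇ {D, E, ¬B, ¬C, ∃r.¬E} (+ ∃-successors) — e ∉ (¬(∀r.E) ⊓ C) possible
2. Hence e : (¬(∀r.E) ⊓ C): not entailed.

No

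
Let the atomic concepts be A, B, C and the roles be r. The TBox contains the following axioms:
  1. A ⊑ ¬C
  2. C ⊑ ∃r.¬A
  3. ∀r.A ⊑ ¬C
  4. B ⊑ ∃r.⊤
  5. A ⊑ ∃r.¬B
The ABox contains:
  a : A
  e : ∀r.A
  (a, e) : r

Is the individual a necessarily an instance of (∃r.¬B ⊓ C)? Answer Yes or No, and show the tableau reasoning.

1. a : (∃r.¬B ⊓ C)?  L(a) = {A} ∪ {(∀r.B ⊔ ¬C)}
   apply at a: A⊑¬C; A⊑∃r.¬B
   open: L(a) ⊇ {A, ¬B, ¬C, ∃r.¬B} (+ ∃-successors) — a ∉ (∃r.¬B ⊓ C) possible
2. Hence a : (∃r.¬B ⊓ C): not entailed.

No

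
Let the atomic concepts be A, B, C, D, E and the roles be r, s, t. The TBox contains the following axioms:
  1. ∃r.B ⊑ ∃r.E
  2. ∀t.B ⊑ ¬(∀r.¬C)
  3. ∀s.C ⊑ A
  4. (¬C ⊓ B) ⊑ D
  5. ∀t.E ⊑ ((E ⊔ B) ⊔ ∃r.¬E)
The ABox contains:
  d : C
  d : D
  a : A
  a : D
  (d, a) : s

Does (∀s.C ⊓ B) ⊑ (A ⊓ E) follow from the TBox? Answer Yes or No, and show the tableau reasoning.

No

1. (∀s.C ⊓ B) ⊑ (A ⊓ E)  ⇔  ((∀s.C ⊓ B) ⊓ (¬A ⊔ ¬E)) unsat w.r.t. T
   apply at x₀: ∀s.C⊑A
   open: L(x₀) ⊇ {A, B, C, ¬E, ∀r.¬B, …} (+ ∃-successors)
2. Hence (∀s.C ⊓ B) ⊑ (A ⊓ E): not entailed.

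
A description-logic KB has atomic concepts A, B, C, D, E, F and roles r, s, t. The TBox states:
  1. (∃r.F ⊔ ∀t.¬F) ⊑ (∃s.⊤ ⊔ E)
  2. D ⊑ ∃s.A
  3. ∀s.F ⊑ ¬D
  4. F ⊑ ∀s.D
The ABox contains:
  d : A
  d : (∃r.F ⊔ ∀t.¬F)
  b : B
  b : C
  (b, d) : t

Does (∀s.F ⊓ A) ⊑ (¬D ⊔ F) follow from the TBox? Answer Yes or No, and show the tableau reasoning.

Yes

1. (∀s.F ⊓ A) ⊑ (¬D ⊔ F)  ⇔  ((∀s.F ⊓ A) ⊓ (D ⊓ ¬F)) unsat w.r.t. T
   all branches close; clash {D, ¬D} at x₀
2. Hence (∀s.F ⊓ A) ⊑ (¬D ⊔ F): entailed.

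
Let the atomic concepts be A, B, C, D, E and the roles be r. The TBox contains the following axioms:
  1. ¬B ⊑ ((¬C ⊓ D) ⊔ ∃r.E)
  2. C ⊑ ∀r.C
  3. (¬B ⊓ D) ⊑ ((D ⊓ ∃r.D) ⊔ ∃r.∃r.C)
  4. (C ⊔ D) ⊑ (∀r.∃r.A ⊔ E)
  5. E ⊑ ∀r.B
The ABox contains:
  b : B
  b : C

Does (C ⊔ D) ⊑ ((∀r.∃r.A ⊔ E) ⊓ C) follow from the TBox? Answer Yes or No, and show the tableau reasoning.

1. (C ⊔ D) ⊑ ((∀r.∃r.A ⊔ E) ⊓ C)  ⇔  ((C ⊔ D) ⊓ ((∃r.∀r.¬A ⊓ ¬E) ⊔ ¬C)) unsat w.r.t. T
   apply at x₀: (C ⊔ D)⊑(∀r.∃r.A ⊔ E)
   open: L(x₀) ⊇ {B, D, ¬C, ¬E, ∀r.∃r.A}
2. Hence (C ⊔ D) ⊑ ((∀r.∃r.A ⊔ E) ⊓ C): not entailed.

No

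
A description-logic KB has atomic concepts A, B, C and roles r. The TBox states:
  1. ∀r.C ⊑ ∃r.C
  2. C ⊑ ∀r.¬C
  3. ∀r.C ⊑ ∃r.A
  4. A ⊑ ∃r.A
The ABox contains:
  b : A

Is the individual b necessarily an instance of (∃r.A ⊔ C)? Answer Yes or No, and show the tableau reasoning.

1. b : (∃r.A ⊔ C)?  L(b) = {A} ∪ {(∀r.¬A ⊓ ¬C)}
   clash {A, ¬A} at an ∃-successor — b ∈ (∃r.A ⊔ C)
2. Hence b : (∃r.A ⊔ C): entailed.

Yes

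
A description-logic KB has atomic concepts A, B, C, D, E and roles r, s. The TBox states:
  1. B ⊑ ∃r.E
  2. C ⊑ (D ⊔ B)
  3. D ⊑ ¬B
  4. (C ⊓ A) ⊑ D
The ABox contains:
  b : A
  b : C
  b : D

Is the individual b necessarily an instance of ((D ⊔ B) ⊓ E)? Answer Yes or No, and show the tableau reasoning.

1. b : ((D ⊔ B) ⊓ E)?  L(b) = {A, C, D} ∪ {((¬D ⊓ ¬B) ⊔ ¬E)}
   apply at b: C⊑(D ⊔ B); D⊑¬B
   open: L(b) ⊇ {A, C, D, ¬B, ¬E} — b ∉ ((D ⊔ B) ⊓ E) possible
2. Hence b : ((D ⊔ B) ⊓ E): not entailed.

No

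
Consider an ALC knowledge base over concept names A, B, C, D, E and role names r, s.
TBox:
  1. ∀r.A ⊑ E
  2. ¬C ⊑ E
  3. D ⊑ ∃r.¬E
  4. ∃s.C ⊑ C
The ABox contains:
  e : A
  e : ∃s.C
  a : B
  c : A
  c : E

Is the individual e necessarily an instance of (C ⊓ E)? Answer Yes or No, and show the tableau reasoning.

1. e : (C ⊓ E)?  L(e) = {A, ∃s.C} ∪ {(¬C ⊔ ¬E)}
   apply at e: ∃s.C⊑C
   open: L(e) ⊇ {A, C, ¬D, ¬E, ∃r.¬A, …} (+ ∃-successors) — e ∉ (C ⊓ E) possible
2. Hence e : (C ⊓ E): not entailed.

No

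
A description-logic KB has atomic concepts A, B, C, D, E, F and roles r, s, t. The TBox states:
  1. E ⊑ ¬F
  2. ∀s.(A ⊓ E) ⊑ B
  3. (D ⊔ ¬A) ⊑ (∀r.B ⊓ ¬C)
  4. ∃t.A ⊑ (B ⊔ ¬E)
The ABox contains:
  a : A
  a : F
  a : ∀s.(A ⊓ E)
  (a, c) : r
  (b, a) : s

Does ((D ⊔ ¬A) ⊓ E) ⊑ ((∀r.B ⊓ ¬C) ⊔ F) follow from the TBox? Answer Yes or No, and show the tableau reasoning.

1. ((D ⊔ ¬A) ⊓ E) ⊑ ((∀r.B ⊓ ¬C) ⊔ F)  ⇔  (((D ⊔ ¬A) ⊓ E) ⊓ ((∃r.¬B ⊔ C) ⊓ ¬F)) unsat w.r.t. T
   all branches close; clash {E, ¬E} at x₀
2. Hence ((D ⊔ ¬A) ⊓ E) ⊑ ((∀r.B ⊓ ¬C) ⊔ F): entailed.

Yes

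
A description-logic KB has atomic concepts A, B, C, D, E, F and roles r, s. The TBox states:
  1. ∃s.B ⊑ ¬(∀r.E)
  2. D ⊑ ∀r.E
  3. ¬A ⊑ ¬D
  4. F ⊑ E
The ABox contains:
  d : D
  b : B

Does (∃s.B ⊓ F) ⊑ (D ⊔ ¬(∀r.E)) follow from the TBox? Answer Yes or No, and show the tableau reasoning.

Yes

1. (∃s.B ⊓ F) ⊑ (D ⊔ ¬(∀r.E))  ⇔  ((∃s.B ⊓ F) ⊓ (¬D ⊓ ∀r.E)) unsat w.r.t. T
   all branches close; clash {E, ¬E} at an ∃-successor
2. Hence (∃s.B ⊓ F) ⊑ (D ⊔ ¬(∀r.E)): entailed.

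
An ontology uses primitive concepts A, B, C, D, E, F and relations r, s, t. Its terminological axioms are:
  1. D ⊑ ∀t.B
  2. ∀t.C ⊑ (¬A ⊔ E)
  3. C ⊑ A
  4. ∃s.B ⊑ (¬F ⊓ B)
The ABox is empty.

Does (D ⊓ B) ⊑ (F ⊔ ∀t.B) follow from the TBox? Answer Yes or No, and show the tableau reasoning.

Yes

1. (D ⊓ B) ⊑ (F ⊔ ∀t.B)  ⇔  ((D ⊓ B) ⊓ (¬F ⊓ ∃t.¬B)) unsat w.r.t. T
   all branches close; clash {B, ¬B} at an ∃-successor
2. Hence (D ⊓ B) ⊑ (F ⊔ ∀t.B): entailed.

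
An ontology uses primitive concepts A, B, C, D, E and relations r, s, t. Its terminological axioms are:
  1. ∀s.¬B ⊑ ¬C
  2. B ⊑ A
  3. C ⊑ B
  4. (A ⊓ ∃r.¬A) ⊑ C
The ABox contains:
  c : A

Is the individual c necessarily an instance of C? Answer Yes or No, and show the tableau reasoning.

1. c : C?  L(c) = {A} ∪ {¬C}
   open: L(c) ⊇ {A, ¬C, ∀r.A} — c ∉ C possible
2. Hence c : C: not entailed.

No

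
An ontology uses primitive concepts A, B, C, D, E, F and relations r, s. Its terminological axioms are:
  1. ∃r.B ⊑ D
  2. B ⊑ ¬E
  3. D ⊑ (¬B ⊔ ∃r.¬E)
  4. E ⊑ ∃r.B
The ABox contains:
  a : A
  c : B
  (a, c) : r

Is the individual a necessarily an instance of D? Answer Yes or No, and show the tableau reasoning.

1. a : D?  L(a) = {A} ∪ {¬D}
   clash {D, ¬D} at a — a ∈ D
2. Hence a : D: entailed.

Yes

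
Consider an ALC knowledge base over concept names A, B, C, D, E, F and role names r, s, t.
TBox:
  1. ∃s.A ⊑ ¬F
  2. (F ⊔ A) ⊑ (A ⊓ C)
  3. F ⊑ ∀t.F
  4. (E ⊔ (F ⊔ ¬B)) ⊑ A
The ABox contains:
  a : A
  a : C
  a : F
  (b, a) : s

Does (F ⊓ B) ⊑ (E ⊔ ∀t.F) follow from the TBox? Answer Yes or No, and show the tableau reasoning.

1. (F ⊓ B) ⊑ (E ⊔ ∀t.F)  ⇔  ((F ⊓ B) ⊓ (¬E ⊓ ∃t.¬F)) unsat w.r.t. T
   all branches close; clash {F, ¬F} at x₀
2. Hence (F ⊓ B) ⊑ (E ⊔ ∀t.F): entailed.

Yes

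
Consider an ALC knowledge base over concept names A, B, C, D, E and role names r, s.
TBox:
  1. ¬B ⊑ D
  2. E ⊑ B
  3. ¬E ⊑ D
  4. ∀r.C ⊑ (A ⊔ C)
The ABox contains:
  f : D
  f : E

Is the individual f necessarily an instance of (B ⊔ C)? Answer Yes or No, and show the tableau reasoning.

1. f : (B ⊔ C)?  L(f) = {D, E} ∪ {(¬B ⊓ ¬C)}
   clash {B, ¬B} at f — f ∈ (B ⊔ C)
2. Hence f : (B ⊔ C): entailed.

Yes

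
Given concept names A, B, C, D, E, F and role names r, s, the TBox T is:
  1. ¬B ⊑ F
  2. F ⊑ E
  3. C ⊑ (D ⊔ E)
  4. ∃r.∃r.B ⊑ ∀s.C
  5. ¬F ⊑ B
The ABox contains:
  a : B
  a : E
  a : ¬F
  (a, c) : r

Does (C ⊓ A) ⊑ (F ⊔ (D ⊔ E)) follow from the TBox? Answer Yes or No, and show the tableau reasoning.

1. (C ⊓ A) ⊑ (F ⊔ (D ⊔ E))  ⇔  ((C ⊓ A) ⊓ (¬F ⊓ (¬D ⊓ ¬E))) unsat w.r.t. T
   all branches close; clash {F, ¬F} at x₀
2. Hence (C ⊓ A) ⊑ (F ⊔ (D ⊔ E)): entailed.

Yes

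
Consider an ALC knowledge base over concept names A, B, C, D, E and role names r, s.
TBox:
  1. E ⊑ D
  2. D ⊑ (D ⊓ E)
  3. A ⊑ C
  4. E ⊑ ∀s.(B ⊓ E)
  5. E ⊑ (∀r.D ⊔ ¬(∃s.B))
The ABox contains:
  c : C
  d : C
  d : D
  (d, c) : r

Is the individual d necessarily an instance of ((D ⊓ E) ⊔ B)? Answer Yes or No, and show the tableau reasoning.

1. d : ((D ⊓ E) ⊔ B)?  L(d) = {C, D} ∪ {((¬D ⊔ ¬E) ⊓ ¬B)}
   clash {E, ¬E} at d — d ∈ ((D ⊓ E) ⊔ B)
2. Hence d : ((D ⊓ E) ⊔ B): entailed.

Yes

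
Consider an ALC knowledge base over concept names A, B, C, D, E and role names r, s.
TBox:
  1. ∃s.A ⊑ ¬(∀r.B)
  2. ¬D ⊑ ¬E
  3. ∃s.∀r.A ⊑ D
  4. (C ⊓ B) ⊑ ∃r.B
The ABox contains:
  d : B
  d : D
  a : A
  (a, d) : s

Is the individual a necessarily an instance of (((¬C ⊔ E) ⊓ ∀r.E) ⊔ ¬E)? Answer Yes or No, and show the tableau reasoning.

1. a : (((¬C ⊔ E) ⊓ ∀r.E) ⊔ ¬E)?  L(a) = {A} ∪ {(((C ⊓ ¬E) ⊔ ∃r.¬E) ⊓ E)}
   open: L(a) ⊇ {A, D, E, ¬C, ∀s.¬A, …} (+ ∃-successors) — a ∉ (((¬C ⊔ E) ⊓ ∀r.E) ⊔ ¬E) possible
2. Hence a : (((¬C ⊔ E) ⊓ ∀r.E) ⊔ ¬E): not entailed.

No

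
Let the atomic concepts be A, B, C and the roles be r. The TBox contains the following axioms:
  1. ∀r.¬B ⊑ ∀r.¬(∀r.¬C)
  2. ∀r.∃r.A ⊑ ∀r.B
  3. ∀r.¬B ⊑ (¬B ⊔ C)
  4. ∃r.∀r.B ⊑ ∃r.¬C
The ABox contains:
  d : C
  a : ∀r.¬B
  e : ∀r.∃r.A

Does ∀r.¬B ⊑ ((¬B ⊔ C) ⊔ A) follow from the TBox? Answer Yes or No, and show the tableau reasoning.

Yes

1. ∀r.¬B ⊑ ((¬B ⊔ C) ⊔ A)  ⇔  (∀r.¬B ⊓ ((B ⊓ ¬C) ⊓ ¬A)) unsat w.r.t. T
   all branches close; clash {C, ¬C} at x₀
2. Hence ∀r.¬B ⊑ ((¬B ⊔ C) ⊔ A): entailed.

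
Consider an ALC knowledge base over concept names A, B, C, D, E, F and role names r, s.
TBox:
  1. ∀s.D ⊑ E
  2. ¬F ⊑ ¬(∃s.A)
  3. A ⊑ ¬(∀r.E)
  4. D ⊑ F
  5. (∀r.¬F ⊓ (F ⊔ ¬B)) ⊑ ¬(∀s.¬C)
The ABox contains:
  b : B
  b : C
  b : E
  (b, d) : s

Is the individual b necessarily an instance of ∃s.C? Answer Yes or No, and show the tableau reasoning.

1. b : ∃s.C?  L(b) = {B, C, E} ∪ {∀s.¬C}
   open: L(b) ⊇ {B, C, E, F, ¬A, …} (+ ∃-successors) — b ∉ ∃s.C possible
2. Hence b : ∃s.C: not entailed.

No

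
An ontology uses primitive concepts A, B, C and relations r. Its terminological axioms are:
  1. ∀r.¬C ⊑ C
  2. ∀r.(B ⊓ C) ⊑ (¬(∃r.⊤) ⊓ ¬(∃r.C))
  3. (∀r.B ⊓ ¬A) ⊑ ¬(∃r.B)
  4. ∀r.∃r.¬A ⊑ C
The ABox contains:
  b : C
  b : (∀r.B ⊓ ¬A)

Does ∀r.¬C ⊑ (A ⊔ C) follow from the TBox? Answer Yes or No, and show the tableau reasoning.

Yes

1. ∀r.¬C ⊑ (A ⊔ C)  ⇔  (∀r.¬C ⊓ (¬A ⊓ ¬C)) unsat w.r.t. T
   all branches close; clash {C, ¬C} at x₀
2. Hence ∀r.¬C ⊑ (A ⊔ C): entailed.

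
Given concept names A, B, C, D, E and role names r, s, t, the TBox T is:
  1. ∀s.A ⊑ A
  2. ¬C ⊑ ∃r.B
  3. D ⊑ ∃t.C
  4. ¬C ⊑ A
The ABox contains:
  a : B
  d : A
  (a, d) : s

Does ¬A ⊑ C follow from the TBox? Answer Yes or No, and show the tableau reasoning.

1. ¬A ⊑ C  ⇔  (¬A ⊓ ¬C) unsat w.r.t. T
   all branches close; clash {A, ¬A} at x₀
2. Hence ¬A ⊑ C: entailed.

Yes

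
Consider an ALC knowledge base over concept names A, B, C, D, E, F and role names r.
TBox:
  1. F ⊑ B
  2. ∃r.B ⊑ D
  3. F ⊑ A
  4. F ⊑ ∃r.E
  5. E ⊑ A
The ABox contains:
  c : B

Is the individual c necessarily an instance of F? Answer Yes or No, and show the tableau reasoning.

1. c : F?  L(c) = {B} ∪ {¬F}
   open: L(c) ⊇ {B, ¬E, ¬F, ∀r.¬B} — c ∉ F possible
2. Hence c : F: not entailed.

No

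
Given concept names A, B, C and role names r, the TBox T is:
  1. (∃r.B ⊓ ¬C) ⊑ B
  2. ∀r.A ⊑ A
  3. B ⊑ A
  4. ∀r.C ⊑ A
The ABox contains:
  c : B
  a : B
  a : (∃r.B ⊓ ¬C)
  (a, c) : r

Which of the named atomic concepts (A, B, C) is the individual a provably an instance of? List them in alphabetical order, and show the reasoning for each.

{A, B}

1. a : A?  L(a) = {B, (∃r.B ⊓ ¬C)} ∪ {¬A}
   clash {A, ¬A} at a — a ∈ A
2. a : B?  L(a) = {B, (∃r.B ⊓ ¬C)} ∪ {¬B}
   clash {B, ¬B} at a — a ∈ B
3. a : C?  L(a) = {B, (∃r.B ⊓ ¬C)} ∪ {¬C}
   apply at a: B⊑A
   open: L(a) ⊇ {A, B, ¬C, ∃r.B} (+ ∃-successors) — a ∉ C possible
4. Entailed for a: {A, B}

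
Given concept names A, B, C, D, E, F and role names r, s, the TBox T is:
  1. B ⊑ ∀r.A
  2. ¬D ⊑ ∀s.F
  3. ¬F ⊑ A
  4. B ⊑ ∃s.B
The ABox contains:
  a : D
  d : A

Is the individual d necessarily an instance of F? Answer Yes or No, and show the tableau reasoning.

No

1. d : F?  L(d) = {A} ∪ {¬F}
   open: L(d) ⊇ {A, D, ¬B, ¬F} — d ∉ F possible
2. Hence d : F: not entailed.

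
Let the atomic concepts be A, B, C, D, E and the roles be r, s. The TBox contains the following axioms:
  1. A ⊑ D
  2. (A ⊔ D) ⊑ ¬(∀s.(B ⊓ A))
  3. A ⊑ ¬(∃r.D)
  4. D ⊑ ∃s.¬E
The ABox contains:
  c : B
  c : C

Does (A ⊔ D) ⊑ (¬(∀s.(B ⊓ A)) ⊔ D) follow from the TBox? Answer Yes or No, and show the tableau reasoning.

Yes

1. (A ⊔ D) ⊑ (¬(∀s.(B ⊓ A)) ⊔ D)  ⇔  ((A ⊔ D) ⊓ (∀s.(B ⊓ A) ⊓ ¬D)) unsat w.r.t. T
   all branches close; clash {D, ¬D} at x₀
2. Hence (A ⊔ D) ⊑ (¬(∀s.(B ⊓ A)) ⊔ D): entailed.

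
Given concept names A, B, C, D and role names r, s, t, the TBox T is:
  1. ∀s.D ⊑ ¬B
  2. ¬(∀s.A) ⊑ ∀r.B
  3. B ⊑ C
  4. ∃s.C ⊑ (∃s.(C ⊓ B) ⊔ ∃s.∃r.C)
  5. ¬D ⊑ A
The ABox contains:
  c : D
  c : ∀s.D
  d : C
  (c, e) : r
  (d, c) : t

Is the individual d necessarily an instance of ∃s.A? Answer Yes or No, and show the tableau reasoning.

1. d : ∃s.A?  L(d) = {C} ∪ {∀s.¬A}
   open: L(d) ⊇ {C, D, ¬B, ∀s.A, ∀s.¬A, …} — d ∉ ∃s.A possible
2. Hence d : ∃s.A: not entailed.

No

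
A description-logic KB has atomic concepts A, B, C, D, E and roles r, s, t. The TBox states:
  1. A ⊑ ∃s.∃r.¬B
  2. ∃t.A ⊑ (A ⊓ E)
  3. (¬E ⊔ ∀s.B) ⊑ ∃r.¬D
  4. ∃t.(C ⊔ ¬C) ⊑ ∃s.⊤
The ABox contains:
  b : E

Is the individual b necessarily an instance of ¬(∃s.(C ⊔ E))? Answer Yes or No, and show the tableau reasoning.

1. b : ¬(∃s.(C ⊔ E))?  L(b) = {E} ∪ {∃s.(C ⊔ E)}
   open: L(b) ⊇ {E, ¬A, ∀t.(¬C ⊓ C), ∀t.¬A, ∃s.(C ⊔ E), …} (+ ∃-successors) — b ∉ ¬(∃s.(C ⊔ E)) possible
2. Hence b : ¬(∃s.(C ⊔ E)): not entailed.

No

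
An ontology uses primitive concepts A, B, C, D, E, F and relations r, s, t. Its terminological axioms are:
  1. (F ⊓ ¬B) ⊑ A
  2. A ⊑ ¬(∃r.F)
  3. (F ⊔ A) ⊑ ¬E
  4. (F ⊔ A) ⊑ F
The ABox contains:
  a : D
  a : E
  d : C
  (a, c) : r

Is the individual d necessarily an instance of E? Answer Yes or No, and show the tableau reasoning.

1. d : E?  L(d) = {C} ∪ {¬E}
   open: L(d) ⊇ {C, ¬A, ¬E, ¬F} — d ∉ E possible
2. Hence d : E: not entailed.

No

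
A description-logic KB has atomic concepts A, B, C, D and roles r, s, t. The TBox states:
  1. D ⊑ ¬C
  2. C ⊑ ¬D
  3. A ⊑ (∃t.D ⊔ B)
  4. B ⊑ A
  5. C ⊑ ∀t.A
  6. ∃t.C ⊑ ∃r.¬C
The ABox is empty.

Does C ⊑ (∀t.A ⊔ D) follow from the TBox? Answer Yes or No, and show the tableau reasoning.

Yes

1. C ⊑ (∀t.A ⊔ D)  ⇔  (C ⊓ (∃t.¬A ⊓ ¬D)) unsat w.r.t. T
   all branches close; clash {A, ¬A} at an ∃-successor
2. Hence C ⊑ (∀t.A ⊔ D): entailed.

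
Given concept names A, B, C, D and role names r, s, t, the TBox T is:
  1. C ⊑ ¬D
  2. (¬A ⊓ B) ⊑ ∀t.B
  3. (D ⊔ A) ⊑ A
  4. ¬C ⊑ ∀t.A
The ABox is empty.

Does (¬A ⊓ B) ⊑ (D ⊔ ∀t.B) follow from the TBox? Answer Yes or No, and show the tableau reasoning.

Yes

1. (¬A ⊓ B) ⊑ (D ⊔ ∀t.B)  ⇔  ((¬A ⊓ B) ⊓ (¬D ⊓ ∃t.¬B)) unsat w.r.t. T
   all branches close; clash {A, ¬A} at x₀
2. Hence (¬A ⊓ B) ⊑ (D ⊔ ∀t.B): entailed.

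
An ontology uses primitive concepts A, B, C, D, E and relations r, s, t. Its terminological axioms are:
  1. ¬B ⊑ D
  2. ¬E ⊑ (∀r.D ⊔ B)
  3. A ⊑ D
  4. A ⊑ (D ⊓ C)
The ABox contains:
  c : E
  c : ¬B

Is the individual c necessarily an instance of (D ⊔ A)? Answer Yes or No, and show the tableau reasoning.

1. c : (D ⊔ A)?  L(c) = {E, ¬B} ∪ {(¬D ⊓ ¬A)}
   clash {D, ¬D} at c — c ∈ (D ⊔ A)
2. Hence c : (D ⊔ A): entailed.

Yes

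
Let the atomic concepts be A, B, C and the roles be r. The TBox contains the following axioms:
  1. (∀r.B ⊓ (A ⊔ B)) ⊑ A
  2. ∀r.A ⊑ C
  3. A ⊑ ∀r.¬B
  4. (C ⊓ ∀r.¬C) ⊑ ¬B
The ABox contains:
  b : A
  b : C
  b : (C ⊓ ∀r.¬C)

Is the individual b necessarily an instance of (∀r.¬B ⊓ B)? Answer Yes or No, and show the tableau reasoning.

No

1. b : (∀r.¬B ⊓ B)?  L(b) = {A, C, (C ⊓ ∀r.¬C)} ∪ {(∃r.B ⊔ ¬B)}
   apply at b: A⊑∀r.¬B; (C ⊓ ∀r.¬C)⊑¬B
   open: L(b) ⊇ {A, C, ¬B, ∀r.¬B, ∀r.¬C} — b ∉ (∀r.¬B ⊓ B) possible
2. Hence b : (∀r.¬B ⊓ B): not entailed.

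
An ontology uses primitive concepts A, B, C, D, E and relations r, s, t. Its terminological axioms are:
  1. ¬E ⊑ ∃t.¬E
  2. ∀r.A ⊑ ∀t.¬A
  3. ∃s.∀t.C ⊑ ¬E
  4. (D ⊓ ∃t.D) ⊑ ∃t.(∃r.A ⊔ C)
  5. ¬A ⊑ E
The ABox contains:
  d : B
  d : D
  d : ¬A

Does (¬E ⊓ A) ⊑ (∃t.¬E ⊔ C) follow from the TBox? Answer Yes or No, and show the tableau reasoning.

Yes

1. (¬E ⊓ A) ⊑ (∃t.¬E ⊔ C)  ⇔  ((¬E ⊓ A) ⊓ (∀t.E ⊓ ¬C)) unsat w.r.t. T
   all branches close; clash {E, ¬E} at an ∃-successor
2. Hence (¬E ⊓ A) ⊑ (∃t.¬E ⊔ C): entailed.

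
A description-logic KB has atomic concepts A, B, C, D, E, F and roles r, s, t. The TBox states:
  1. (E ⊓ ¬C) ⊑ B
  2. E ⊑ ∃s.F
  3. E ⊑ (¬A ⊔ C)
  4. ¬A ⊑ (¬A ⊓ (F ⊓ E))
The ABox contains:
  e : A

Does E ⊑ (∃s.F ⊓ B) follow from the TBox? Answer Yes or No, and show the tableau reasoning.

1. E ⊑ (∃s.F ⊓ B)  ⇔  (E ⊓ (∀s.¬F ⊔ ¬B)) unsat w.r.t. T
   apply at x₀: E⊑∃s.F; E⊑(¬A ⊔ C)
   open: L(x₀) ⊇ {A, C, E, ¬B, ∃s.F} (+ ∃-successors)
2. Hence E ⊑ (∃s.F ⊓ B): not entailed.

No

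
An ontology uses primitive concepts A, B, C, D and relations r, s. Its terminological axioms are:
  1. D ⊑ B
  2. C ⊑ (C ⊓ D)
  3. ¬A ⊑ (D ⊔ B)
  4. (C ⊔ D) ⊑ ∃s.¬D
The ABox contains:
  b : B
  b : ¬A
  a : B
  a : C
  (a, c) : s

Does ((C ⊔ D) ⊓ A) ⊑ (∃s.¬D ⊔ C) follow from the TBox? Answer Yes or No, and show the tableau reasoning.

Yes

1. ((C ⊔ D) ⊓ A) ⊑ (∃s.¬D ⊔ C)  ⇔  (((C ⊔ D) ⊓ A) ⊓ (∀s.D ⊓ ¬C)) unsat w.r.t. T
   all branches close; clash {D, ¬D} at an ∃-successor
2. Hence ((C ⊔ D) ⊓ A) ⊑ (∃s.¬D ⊔ C): entailed.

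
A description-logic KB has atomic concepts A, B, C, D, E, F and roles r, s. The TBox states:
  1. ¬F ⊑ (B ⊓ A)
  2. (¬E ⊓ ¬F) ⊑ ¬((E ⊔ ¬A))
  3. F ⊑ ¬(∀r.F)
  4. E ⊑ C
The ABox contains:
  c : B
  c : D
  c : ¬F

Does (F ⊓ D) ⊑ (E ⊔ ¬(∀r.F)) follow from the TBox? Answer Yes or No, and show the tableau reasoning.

1. (F ⊓ D) ⊑ (E ⊔ ¬(∀r.F))  ⇔  ((F ⊓ D) ⊓ (¬E ⊓ ∀r.F)) unsat w.r.t. T
   all branches close; clash {F, ¬F} at an ∃-successor
2. Hence (F ⊓ D) ⊑ (E ⊔ ¬(∀r.F)): entailed.

Yes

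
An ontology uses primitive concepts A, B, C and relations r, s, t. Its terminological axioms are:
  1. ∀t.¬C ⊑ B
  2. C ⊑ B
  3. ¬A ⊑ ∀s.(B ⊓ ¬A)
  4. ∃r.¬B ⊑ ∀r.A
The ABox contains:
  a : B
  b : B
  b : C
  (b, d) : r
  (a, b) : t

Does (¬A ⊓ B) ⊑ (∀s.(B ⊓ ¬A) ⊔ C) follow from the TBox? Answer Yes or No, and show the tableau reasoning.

1. (¬A ⊓ B) ⊑ (∀s.(B ⊓ ¬A) ⊔ C)  ⇔  ((¬A ⊓ B) ⊓ (∃s.(¬B ⊔ A) ⊓ ¬C)) unsat w.r.t. T
   all branches close; clash {A, ¬A} at an ∃-successor
2. Hence (¬A ⊓ B) ⊑ (∀s.(B ⊓ ¬A) ⊔ C): entailed.

Yes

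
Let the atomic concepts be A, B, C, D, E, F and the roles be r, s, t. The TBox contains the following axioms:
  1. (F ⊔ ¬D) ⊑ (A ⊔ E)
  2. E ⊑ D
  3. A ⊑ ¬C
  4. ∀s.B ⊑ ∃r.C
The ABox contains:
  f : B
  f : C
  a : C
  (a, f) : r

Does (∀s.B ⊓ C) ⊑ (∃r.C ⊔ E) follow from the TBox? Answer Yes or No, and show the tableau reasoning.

Yes

1. (∀s.B ⊓ C) ⊑ (∃r.C ⊔ E)  ⇔  ((∀s.B ⊓ C) ⊓ (∀r.¬C ⊓ ¬E)) unsat w.r.t. T
   all branches close; clash {C, ¬C} at x₀
2. Hence (∀s.B ⊓ C) ⊑ (∃r.C ⊔ E): entailed.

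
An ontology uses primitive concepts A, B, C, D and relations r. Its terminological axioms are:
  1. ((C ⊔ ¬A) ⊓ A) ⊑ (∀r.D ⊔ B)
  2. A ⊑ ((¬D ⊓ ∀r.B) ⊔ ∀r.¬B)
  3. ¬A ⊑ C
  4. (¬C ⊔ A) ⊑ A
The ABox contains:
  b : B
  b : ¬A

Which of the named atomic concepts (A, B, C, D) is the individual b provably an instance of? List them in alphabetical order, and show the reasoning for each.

{B, C}

1. b : A?  L(b) = {B, ¬A} ∪ {¬A}
   apply at b: ¬A⊑C
   open: L(b) ⊇ {B, C, ¬A} — b ∉ A possible
2. b : B?  L(b) = {B, ¬A} ∪ {¬B}
   clash {B, ¬B} at b — b ∈ B
3. b : C?  L(b) = {B, ¬A} ∪ {¬C}
   clash {C, ¬C} at b — b ∈ C
4. b : D?  L(b) = {B, ¬A} ∪ {¬D}
   apply at b: ¬A⊑C
   open: L(b) ⊇ {B, C, ¬A, ¬D} — b ∉ D possible
5. Entailed for b: {B, C}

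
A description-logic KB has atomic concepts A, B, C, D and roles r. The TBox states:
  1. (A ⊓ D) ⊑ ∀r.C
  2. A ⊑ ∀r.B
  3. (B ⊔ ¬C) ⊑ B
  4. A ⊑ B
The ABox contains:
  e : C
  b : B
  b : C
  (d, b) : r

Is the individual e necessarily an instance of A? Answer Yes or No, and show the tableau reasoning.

1. e : A?  L(e) = {C} ∪ {¬A}
   open: L(e) ⊇ {C, ¬A, ¬B} — e ∉ A possible
2. Hence e : A: not entailed.

No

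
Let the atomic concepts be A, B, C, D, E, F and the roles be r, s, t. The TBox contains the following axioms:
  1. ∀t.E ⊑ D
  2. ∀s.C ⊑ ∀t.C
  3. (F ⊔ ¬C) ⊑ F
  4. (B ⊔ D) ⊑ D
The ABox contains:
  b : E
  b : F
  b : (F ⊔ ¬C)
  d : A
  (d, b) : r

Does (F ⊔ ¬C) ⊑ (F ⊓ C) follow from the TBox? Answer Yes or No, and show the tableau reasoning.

No

1. (F ⊔ ¬C) ⊑ (F ⊓ C)  ⇔  ((F ⊔ ¬C) ⊓ (¬F ⊔ ¬C)) unsat w.r.t. T
   apply at x₀: (F ⊔ ¬C)⊑F
   open: L(x₀) ⊇ {F, ¬B, ¬C, ¬D, ∃s.¬C, …} (+ ∃-successors)
2. Hence (F ⊔ ¬C) ⊑ (F ⊓ C): not entailed.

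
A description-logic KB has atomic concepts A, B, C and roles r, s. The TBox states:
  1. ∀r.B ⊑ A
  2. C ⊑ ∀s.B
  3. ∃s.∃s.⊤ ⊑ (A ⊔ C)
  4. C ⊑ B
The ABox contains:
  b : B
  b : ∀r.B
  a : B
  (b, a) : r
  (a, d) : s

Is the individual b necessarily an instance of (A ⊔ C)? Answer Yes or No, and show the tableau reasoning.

Yes

1. b : (A ⊔ C)?  L(b) = {B, ∀r.B} ∪ {(¬A ⊓ ¬C)}
   clash {C, ¬C} at b — b ∈ (A ⊔ C)
2. Hence b : (A ⊔ C): entailed.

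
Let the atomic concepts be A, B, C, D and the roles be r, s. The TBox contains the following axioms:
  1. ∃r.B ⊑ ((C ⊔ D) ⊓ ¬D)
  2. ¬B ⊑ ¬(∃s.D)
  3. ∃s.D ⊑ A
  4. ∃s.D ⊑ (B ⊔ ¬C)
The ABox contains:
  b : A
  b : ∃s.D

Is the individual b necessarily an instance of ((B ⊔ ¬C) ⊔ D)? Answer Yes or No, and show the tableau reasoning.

Yes

1. b : ((B ⊔ ¬C) ⊔ D)?  L(b) = {A, ∃s.D} ∪ {((¬B ⊓ C) ⊓ ¬D)}
   clash {D, ¬D} at an ∃-successor — b ∈ ((B ⊔ ¬C) ⊔ D)
2. Hence b : ((B ⊔ ¬C) ⊔ D): entailed.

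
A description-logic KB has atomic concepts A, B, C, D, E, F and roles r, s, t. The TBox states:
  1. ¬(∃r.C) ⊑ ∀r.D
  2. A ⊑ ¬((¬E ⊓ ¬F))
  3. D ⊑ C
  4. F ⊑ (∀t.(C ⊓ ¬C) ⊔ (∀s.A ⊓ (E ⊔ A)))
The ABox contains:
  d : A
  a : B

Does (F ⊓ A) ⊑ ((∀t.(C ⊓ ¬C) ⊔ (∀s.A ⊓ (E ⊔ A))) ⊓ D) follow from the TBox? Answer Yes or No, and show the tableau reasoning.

1. (F ⊓ A) ⊑ ((∀t.(C ⊓ ¬C) ⊔ (∀s.A ⊓ (E ⊔ A))) ⊓ D)  ⇔  ((F ⊓ A) ⊓ ((∃t.(¬C ⊔ C) ⊓ (∃s.¬A ⊔ (¬E ⊓ ¬A))) ⊔ ¬D)) unsat w.r.t. T
   apply at x₀: A⊑¬((¬E ⊓ ¬F)); F⊑(∀t.(C ⊓ ¬C) ⊔ (∀s.A ⊓ (E ⊔ A)))
   open: L(x₀) ⊇ {A, F, ¬D, ∀t.(C ⊓ ¬C), ∃r.C} (+ ∃-successors)
2. Hence (F ⊓ A) ⊑ ((∀t.(C ⊓ ¬C) ⊔ (∀s.A ⊓ (E ⊔ A))) ⊓ D): not entailed.

No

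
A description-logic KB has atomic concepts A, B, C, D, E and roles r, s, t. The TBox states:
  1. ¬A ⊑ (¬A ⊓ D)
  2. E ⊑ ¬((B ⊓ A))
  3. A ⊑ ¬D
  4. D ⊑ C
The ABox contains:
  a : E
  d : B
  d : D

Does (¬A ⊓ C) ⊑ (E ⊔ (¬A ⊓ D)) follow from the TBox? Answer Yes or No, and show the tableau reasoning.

Yes

1. (¬A ⊓ C) ⊑ (E ⊔ (¬A ⊓ D))  ⇔  ((¬A ⊓ C) ⊓ (¬E ⊓ (A ⊔ ¬D))) unsat w.r.t. T
   all branches close; clash {D, ¬D} at x₀
2. Hence (¬A ⊓ C) ⊑ (E ⊔ (¬A ⊓ D)): entailed.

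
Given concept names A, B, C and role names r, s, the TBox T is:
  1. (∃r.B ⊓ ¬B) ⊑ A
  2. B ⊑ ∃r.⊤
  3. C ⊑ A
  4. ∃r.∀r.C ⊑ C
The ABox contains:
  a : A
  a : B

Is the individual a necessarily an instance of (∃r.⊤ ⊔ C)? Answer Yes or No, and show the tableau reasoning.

1. a : (∃r.⊤ ⊔ C)?  L(a) = {A, B} ∪ {(∀r.⊥ ⊓ ¬C)}
   clash {C, ¬C} at a — a ∈ (∃r.⊤ ⊔ C)
2. Hence a : (∃r.⊤ ⊔ C): entailed.

Yes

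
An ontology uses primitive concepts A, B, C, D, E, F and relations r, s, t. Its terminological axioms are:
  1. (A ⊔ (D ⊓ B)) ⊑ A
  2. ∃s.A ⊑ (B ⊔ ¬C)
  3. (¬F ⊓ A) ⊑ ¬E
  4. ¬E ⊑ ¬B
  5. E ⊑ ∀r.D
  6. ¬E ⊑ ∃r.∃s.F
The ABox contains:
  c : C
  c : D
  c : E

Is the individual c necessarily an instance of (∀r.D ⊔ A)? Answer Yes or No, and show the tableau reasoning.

1. c : (∀r.D ⊔ A)?  L(c) = {C, D, E} ∪ {(∃r.¬D ⊓ ¬A)}
   clash {E, ¬E} at c — c ∈ (∀r.D ⊔ A)
2. Hence c : (∀r.D ⊔ A): entailed.

Yes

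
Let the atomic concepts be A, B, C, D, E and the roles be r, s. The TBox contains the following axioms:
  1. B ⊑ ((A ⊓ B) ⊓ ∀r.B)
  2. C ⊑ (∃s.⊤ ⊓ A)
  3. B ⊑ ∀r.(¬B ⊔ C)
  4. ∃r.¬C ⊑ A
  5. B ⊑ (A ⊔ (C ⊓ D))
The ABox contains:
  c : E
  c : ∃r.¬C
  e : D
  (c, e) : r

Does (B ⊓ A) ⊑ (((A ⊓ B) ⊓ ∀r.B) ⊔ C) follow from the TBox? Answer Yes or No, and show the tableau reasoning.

Yes

1. (B ⊓ A) ⊑ (((A ⊓ B) ⊓ ∀r.B) ⊔ C)  ⇔  ((B ⊓ A) ⊓ (((¬A ⊔ ¬B) ⊔ ∃r.¬B) ⊓ ¬C)) unsat w.r.t. T
   all branches close; clash {B, ¬B} at an ∃-successor
2. Hence (B ⊓ A) ⊑ (((A ⊓ B) ⊓ ∀r.B) ⊔ C): entailed.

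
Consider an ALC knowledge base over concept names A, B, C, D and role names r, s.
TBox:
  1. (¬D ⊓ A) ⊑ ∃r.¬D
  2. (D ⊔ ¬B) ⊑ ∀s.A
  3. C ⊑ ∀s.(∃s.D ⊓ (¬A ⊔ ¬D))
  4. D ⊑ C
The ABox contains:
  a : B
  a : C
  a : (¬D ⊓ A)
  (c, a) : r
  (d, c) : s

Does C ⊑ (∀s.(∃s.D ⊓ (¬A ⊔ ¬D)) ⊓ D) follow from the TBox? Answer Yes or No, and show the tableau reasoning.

1. C ⊑ (∀s.(∃s.D ⊓ (¬A ⊔ ¬D)) ⊓ D)  ⇔  (C ⊓ (∃s.(∀s.¬D ⊔ (A ⊓ D)) ⊔ ¬D)) unsat w.r.t. T
   apply at x₀: C⊑∀s.(∃s.D ⊓ (¬A ⊔ ¬D))
   open: L(x₀) ⊇ {B, C, ¬A, ¬D, ∀s.(∃s.D ⊓ (¬A ⊔ ¬D))}
2. Hence C ⊑ (∀s.(∃s.D ⊓ (¬A ⊔ ¬D)) ⊓ D): not entailed.

No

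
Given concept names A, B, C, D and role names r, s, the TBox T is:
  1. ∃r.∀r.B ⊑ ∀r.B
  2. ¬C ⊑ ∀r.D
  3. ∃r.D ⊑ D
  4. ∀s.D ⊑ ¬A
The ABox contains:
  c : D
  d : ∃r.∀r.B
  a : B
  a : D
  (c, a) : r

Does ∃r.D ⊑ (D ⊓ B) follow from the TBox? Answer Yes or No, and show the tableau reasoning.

No

1. ∃r.D ⊑ (D ⊓ B)  ⇔  (∃r.D ⊓ (¬D ⊔ ¬B)) unsat w.r.t. T
   apply at x₀: ∃r.D⊑D
   open: L(x₀) ⊇ {C, D, ¬B, ∀r.∃r.¬B, ∃r.D, …} (+ ∃-successors)
2. Hence ∃r.D ⊑ (D ⊓ B): not entailed.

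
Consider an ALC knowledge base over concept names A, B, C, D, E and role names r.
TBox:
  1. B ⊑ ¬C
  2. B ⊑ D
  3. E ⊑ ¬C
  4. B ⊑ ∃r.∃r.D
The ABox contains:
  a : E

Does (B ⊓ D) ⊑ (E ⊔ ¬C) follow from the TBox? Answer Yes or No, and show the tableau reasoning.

1. (B ⊓ D) ⊑ (E ⊔ ¬C)  ⇔  ((B ⊓ D) ⊓ (¬E ⊓ C)) unsat w.r.t. T
   all branches close; clash {C, ¬C} at x₀
2. Hence (B ⊓ D) ⊑ (E ⊔ ¬C): entailed.

Yes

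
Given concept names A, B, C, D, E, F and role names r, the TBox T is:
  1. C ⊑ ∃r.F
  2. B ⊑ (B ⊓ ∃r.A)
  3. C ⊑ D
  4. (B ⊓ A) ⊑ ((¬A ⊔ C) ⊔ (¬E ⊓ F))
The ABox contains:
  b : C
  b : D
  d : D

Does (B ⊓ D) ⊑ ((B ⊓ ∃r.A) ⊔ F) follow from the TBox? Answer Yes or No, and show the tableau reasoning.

Yes

1. (B ⊓ D) ⊑ ((B ⊓ ∃r.A) ⊔ F)  ⇔  ((B ⊓ D) ⊓ ((¬B ⊔ ∀r.¬A) ⊓ ¬F)) unsat w.r.t. T
   all branches close; clash {F, ¬F} at x₀
2. Hence (B ⊓ D) ⊑ ((B ⊓ ∃r.A) ⊔ F): entailed.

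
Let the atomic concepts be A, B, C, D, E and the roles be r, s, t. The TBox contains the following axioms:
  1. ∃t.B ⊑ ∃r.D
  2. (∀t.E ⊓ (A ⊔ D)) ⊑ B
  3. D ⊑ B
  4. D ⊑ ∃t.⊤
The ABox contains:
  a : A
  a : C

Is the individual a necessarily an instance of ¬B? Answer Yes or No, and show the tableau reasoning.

1. a : ¬B?  L(a) = {A, C} ∪ {B}
   open: L(a) ⊇ {A, B, C, ¬D, ∀t.¬B} — a ∉ ¬B possible
2. Hence a : ¬B: not entailed.

No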